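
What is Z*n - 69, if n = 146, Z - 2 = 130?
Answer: 19203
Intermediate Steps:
Z = 132 (Z = 2 + 130 = 132)
Z*n - 69 = 132*146 - 69 = 19272 - 69 = 19203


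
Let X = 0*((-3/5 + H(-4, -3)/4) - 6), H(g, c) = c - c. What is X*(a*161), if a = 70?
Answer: 0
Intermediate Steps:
H(g, c) = 0
X = 0 (X = 0*((-3/5 + 0/4) - 6) = 0*((-3*1/5 + 0*(1/4)) - 6) = 0*((-3/5 + 0) - 6) = 0*(-3/5 - 6) = 0*(-33/5) = 0)
X*(a*161) = 0*(70*161) = 0*11270 = 0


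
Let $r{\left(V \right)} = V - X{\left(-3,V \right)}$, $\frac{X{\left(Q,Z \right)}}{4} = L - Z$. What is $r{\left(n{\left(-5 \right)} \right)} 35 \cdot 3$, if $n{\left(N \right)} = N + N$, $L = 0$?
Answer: $-5250$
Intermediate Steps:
$n{\left(N \right)} = 2 N$
$X{\left(Q,Z \right)} = - 4 Z$ ($X{\left(Q,Z \right)} = 4 \left(0 - Z\right) = 4 \left(- Z\right) = - 4 Z$)
$r{\left(V \right)} = 5 V$ ($r{\left(V \right)} = V - - 4 V = V + 4 V = 5 V$)
$r{\left(n{\left(-5 \right)} \right)} 35 \cdot 3 = 5 \cdot 2 \left(-5\right) 35 \cdot 3 = 5 \left(-10\right) 35 \cdot 3 = \left(-50\right) 35 \cdot 3 = \left(-1750\right) 3 = -5250$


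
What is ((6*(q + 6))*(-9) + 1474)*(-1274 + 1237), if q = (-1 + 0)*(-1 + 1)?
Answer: -42550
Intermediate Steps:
q = 0 (q = -1*0 = 0)
((6*(q + 6))*(-9) + 1474)*(-1274 + 1237) = ((6*(0 + 6))*(-9) + 1474)*(-1274 + 1237) = ((6*6)*(-9) + 1474)*(-37) = (36*(-9) + 1474)*(-37) = (-324 + 1474)*(-37) = 1150*(-37) = -42550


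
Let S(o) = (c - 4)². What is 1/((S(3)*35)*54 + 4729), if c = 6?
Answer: 1/12289 ≈ 8.1374e-5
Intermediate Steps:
S(o) = 4 (S(o) = (6 - 4)² = 2² = 4)
1/((S(3)*35)*54 + 4729) = 1/((4*35)*54 + 4729) = 1/(140*54 + 4729) = 1/(7560 + 4729) = 1/12289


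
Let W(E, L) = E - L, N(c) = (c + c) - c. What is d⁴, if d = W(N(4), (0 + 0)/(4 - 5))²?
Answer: 65536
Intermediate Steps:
N(c) = c (N(c) = 2*c - c = c)
d = 16 (d = (4 - (0 + 0)/(4 - 5))² = (4 - 0/(-1))² = (4 - 0*(-1))² = (4 - 1*0)² = (4 + 0)² = 4² = 16)
d⁴ = 16⁴ = 65536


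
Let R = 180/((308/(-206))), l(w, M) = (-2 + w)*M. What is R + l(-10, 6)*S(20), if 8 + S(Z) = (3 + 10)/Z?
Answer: 157392/385 ≈ 408.81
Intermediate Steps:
S(Z) = -8 + 13/Z (S(Z) = -8 + (3 + 10)/Z = -8 + 13/Z)
l(w, M) = M*(-2 + w)
R = -9270/77 (R = 180/((308*(-1/206))) = 180/(-154/103) = 180*(-103/154) = -9270/77 ≈ -120.39)
R + l(-10, 6)*S(20) = -9270/77 + (6*(-2 - 10))*(-8 + 13/20) = -9270/77 + (6*(-12))*(-8 + 13*(1/20)) = -9270/77 - 72*(-8 + 13/20) = -9270/77 - 72*(-147/20) = -9270/77 + 2646/5 = 157392/385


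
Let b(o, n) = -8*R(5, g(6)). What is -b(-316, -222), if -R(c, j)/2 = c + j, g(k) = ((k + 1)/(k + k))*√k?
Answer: -80 - 28*√6/3 ≈ -102.86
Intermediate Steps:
g(k) = (1 + k)/(2*√k) (g(k) = ((1 + k)/((2*k)))*√k = ((1 + k)*(1/(2*k)))*√k = ((1 + k)/(2*k))*√k = (1 + k)/(2*√k))
R(c, j) = -2*c - 2*j (R(c, j) = -2*(c + j) = -2*c - 2*j)
b(o, n) = 80 + 28*√6/3 (b(o, n) = -8*(-2*5 - (1 + 6)/√6) = -8*(-10 - √6/6*7) = -8*(-10 - 7*√6/6) = 80 + 28*√6/3)
-b(-316, -222) = -(80 + 28*√6/3) = -80 - 28*√6/3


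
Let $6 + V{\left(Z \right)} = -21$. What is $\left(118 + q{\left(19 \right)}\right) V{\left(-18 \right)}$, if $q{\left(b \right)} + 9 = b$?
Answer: $-3456$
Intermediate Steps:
$V{\left(Z \right)} = -27$ ($V{\left(Z \right)} = -6 - 21 = -27$)
$q{\left(b \right)} = -9 + b$
$\left(118 + q{\left(19 \right)}\right) V{\left(-18 \right)} = \left(118 + \left(-9 + 19\right)\right) \left(-27\right) = \left(118 + 10\right) \left(-27\right) = 128 \left(-27\right) = -3456$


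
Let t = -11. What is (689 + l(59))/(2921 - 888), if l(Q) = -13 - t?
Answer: 687/2033 ≈ 0.33792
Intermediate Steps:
l(Q) = -2 (l(Q) = -13 - 1*(-11) = -13 + 11 = -2)
(689 + l(59))/(2921 - 888) = (689 - 2)/(2921 - 888) = 687/2033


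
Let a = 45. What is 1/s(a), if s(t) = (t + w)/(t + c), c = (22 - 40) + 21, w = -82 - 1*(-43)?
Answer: 8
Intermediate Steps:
w = -39 (w = -82 + 43 = -39)
c = 3 (c = -18 + 21 = 3)
s(t) = (-39 + t)/(3 + t) (s(t) = (t - 39)/(t + 3) = (-39 + t)/(3 + t))
1/s(a) = 1/((-39 + 45)/(3 + 45)) = 1/(6/48) = 1/((1/48)*6) = 1/(1/8) = 8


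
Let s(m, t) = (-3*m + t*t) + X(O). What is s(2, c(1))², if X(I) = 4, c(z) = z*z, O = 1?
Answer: 1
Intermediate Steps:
c(z) = z²
s(m, t) = 4 + t² - 3*m (s(m, t) = (-3*m + t*t) + 4 = (-3*m + t²) + 4 = (t² - 3*m) + 4 = 4 + t² - 3*m)
s(2, c(1))² = (4 + (1²)² - 3*2)² = (4 + 1² - 6)² = (4 + 1 - 6)² = (-1)² = 1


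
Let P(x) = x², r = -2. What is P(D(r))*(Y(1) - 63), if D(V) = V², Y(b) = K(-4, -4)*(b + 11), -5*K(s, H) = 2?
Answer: -5424/5 ≈ -1084.8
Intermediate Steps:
K(s, H) = -⅖ (K(s, H) = -⅕*2 = -⅖)
Y(b) = -22/5 - 2*b/5 (Y(b) = -2*(b + 11)/5 = -2*(11 + b)/5 = -22/5 - 2*b/5)
P(D(r))*(Y(1) - 63) = ((-2)²)²*((-22/5 - ⅖*1) - 63) = 4²*((-22/5 - ⅖) - 63) = 16*(-24/5 - 63) = 16*(-339/5) = -5424/5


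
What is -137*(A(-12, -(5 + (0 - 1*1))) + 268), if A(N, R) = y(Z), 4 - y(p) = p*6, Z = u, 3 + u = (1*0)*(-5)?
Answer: -39730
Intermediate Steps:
u = -3 (u = -3 + (1*0)*(-5) = -3 + 0*(-5) = -3 + 0 = -3)
Z = -3
y(p) = 4 - 6*p (y(p) = 4 - p*6 = 4 - 6*p)
A(N, R) = 22 (A(N, R) = 4 - 6*(-3) = 4 + 18 = 22)
-137*(A(-12, -(5 + (0 - 1*1))) + 268) = -137*(22 + 268) = -137*290 = -39730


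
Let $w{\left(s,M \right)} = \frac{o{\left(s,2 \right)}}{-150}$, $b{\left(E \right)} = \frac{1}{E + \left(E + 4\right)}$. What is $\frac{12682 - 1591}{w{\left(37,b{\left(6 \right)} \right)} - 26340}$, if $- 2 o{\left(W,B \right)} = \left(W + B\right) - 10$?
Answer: $- \frac{3327300}{7901971} \approx -0.42107$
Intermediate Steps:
$o{\left(W,B \right)} = 5 - \frac{B}{2} - \frac{W}{2}$ ($o{\left(W,B \right)} = - \frac{\left(W + B\right) - 10}{2} = - \frac{\left(B + W\right) - 10}{2} = - \frac{-10 + B + W}{2} = 5 - \frac{B}{2} - \frac{W}{2}$)
$b{\left(E \right)} = \frac{1}{4 + 2 E}$ ($b{\left(E \right)} = \frac{1}{E + \left(4 + E\right)} = \frac{1}{4 + 2 E}$)
$w{\left(s,M \right)} = - \frac{2}{75} + \frac{s}{300}$ ($w{\left(s,M \right)} = \frac{5 - 1 - \frac{s}{2}}{-150} = \left(5 - 1 - \frac{s}{2}\right) \left(- \frac{1}{150}\right) = \left(4 - \frac{s}{2}\right) \left(- \frac{1}{150}\right) = - \frac{2}{75} + \frac{s}{300}$)
$\frac{12682 - 1591}{w{\left(37,b{\left(6 \right)} \right)} - 26340} = \frac{12682 - 1591}{\left(- \frac{2}{75} + \frac{1}{300} \cdot 37\right) - 26340} = \frac{11091}{\left(- \frac{2}{75} + \frac{37}{300}\right) - 26340} = \frac{11091}{\frac{29}{300} - 26340} = \frac{11091}{- \frac{7901971}{300}} = 11091 \left(- \frac{300}{7901971}\right) = - \frac{3327300}{7901971}$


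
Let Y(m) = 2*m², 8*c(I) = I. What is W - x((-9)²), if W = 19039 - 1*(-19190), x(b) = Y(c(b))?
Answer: 1216767/32 ≈ 38024.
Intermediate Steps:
c(I) = I/8
x(b) = b²/32 (x(b) = 2*(b/8)² = 2*(b²/64) = b²/32)
W = 38229 (W = 19039 + 19190 = 38229)
W - x((-9)²) = 38229 - ((-9)²)²/32 = 38229 - 81²/32 = 38229 - 6561/32 = 1216767/32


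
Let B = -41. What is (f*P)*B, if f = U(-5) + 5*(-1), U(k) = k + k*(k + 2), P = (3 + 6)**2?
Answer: -16605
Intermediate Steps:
P = 81 (P = 9**2 = 81)
U(k) = k + k*(2 + k)
f = 5 (f = -5*(3 - 5) + 5*(-1) = -5*(-2) - 5 = 10 - 5 = 5)
(f*P)*B = (5*81)*(-41) = 405*(-41) = -16605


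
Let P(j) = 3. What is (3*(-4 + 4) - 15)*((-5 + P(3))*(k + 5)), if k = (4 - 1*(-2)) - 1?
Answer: 300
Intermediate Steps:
k = 5 (k = (4 + 2) - 1 = 6 - 1 = 5)
(3*(-4 + 4) - 15)*((-5 + P(3))*(k + 5)) = (3*(-4 + 4) - 15)*((-5 + 3)*(5 + 5)) = (3*0 - 15)*(-2*10) = (0 - 15)*(-20) = -15*(-20) = 300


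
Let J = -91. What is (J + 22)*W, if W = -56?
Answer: 3864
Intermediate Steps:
(J + 22)*W = (-91 + 22)*(-56) = -69*(-56) = 3864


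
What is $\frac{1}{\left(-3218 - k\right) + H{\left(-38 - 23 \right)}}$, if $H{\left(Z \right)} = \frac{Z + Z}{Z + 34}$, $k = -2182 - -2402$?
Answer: $- \frac{27}{92704} \approx -0.00029125$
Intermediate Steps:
$k = 220$ ($k = -2182 + 2402 = 220$)
$H{\left(Z \right)} = \frac{2 Z}{34 + Z}$
$\frac{1}{\left(-3218 - k\right) + H{\left(-38 - 23 \right)}} = \frac{1}{\left(-3218 - 220\right) + \frac{2 \left(-38 - 23\right)}{34 - 61}} = \frac{1}{-3438 + 2 \left(-61\right) \frac{1}{34 - 61}} = \frac{1}{-3438 + 2 \left(-61\right) \frac{1}{-27}} = \frac{1}{-3438 + 2 \left(-61\right) \left(- \frac{1}{27}\right)} = \frac{1}{-3438 + \frac{122}{27}} = \frac{1}{- \frac{92704}{27}} = - \frac{27}{92704}$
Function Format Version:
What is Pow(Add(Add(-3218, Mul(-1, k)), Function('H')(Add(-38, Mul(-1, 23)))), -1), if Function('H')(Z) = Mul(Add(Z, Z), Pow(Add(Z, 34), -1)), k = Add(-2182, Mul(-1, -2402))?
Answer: Rational(-27, 92704) ≈ -0.00029125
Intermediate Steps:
k = 220 (k = Add(-2182, 2402) = 220)
Function('H')(Z) = Mul(2, Z, Pow(Add(34, Z), -1)) (Function('H')(Z) = Mul(Mul(2, Z), Pow(Add(34, Z), -1)) = Mul(2, Z, Pow(Add(34, Z), -1)))
Pow(Add(Add(-3218, Mul(-1, k)), Function('H')(Add(-38, Mul(-1, 23)))), -1) = Pow(Add(Add(-3218, Mul(-1, 220)), Mul(2, Add(-38, Mul(-1, 23)), Pow(Add(34, Add(-38, Mul(-1, 23))), -1))), -1) = Pow(Add(Add(-3218, -220), Mul(2, Add(-38, -23), Pow(Add(34, Add(-38, -23)), -1))), -1) = Pow(Add(-3438, Mul(2, -61, Pow(Add(34, -61), -1))), -1) = Pow(Add(-3438, Mul(2, -61, Pow(-27, -1))), -1) = Pow(Add(-3438, Mul(2, -61, Rational(-1, 27))), -1) = Pow(Add(-3438, Rational(122, 27)), -1) = Pow(Rational(-92704, 27), -1) = Rational(-27, 92704)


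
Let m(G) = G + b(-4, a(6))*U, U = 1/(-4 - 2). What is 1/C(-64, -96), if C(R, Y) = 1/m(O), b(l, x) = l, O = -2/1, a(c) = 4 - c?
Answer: -4/3 ≈ -1.3333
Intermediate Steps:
O = -2 (O = -2*1 = -2)
U = -⅙ (U = 1/(-6) = -⅙ ≈ -0.16667)
m(G) = ⅔ + G (m(G) = G - 4*(-⅙) = G + ⅔ = ⅔ + G)
C(R, Y) = -¾ (C(R, Y) = 1/(⅔ - 2) = 1/(-4/3) = -¾)
1/C(-64, -96) = 1/(-¾) = -4/3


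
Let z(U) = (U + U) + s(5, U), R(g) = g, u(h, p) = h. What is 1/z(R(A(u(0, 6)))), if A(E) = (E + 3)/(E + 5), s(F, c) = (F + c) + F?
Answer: 5/59 ≈ 0.084746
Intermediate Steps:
s(F, c) = c + 2*F
A(E) = (3 + E)/(5 + E)
z(U) = 10 + 3*U (z(U) = (U + U) + (U + 2*5) = 2*U + (U + 10) = 2*U + (10 + U) = 10 + 3*U)
1/z(R(A(u(0, 6)))) = 1/(10 + 3*((3 + 0)/(5 + 0))) = 1/(10 + 3*(3/5)) = 1/(10 + 3*((⅕)*3)) = 1/(10 + 3*(⅗)) = 1/(10 + 9/5) = 1/(59/5) = 5/59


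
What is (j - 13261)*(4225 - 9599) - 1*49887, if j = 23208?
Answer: -53505065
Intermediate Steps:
(j - 13261)*(4225 - 9599) - 1*49887 = (23208 - 13261)*(4225 - 9599) - 1*49887 = 9947*(-5374) - 49887 = -53455178 - 49887 = -53505065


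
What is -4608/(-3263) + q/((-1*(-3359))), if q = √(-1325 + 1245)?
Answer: 4608/3263 + 4*I*√5/3359 ≈ 1.4122 + 0.0026628*I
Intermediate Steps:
q = 4*I*√5 (q = √(-80) = 4*I*√5 ≈ 8.9443*I)
-4608/(-3263) + q/((-1*(-3359))) = -4608/(-3263) + (4*I*√5)/((-1*(-3359))) = -4608*(-1/3263) + (4*I*√5)/3359 = 4608/3263 + (4*I*√5)*(1/3359) = 4608/3263 + 4*I*√5/3359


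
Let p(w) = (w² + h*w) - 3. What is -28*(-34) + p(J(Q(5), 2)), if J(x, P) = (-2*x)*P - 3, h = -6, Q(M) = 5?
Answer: 1616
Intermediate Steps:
J(x, P) = -3 - 2*P*x (J(x, P) = -2*P*x - 3 = -3 - 2*P*x)
p(w) = -3 + w² - 6*w (p(w) = (w² - 6*w) - 3 = -3 + w² - 6*w)
-28*(-34) + p(J(Q(5), 2)) = -28*(-34) + (-3 + (-3 - 2*2*5)² - 6*(-3 - 2*2*5)) = 952 + (-3 + (-3 - 20)² - 6*(-3 - 20)) = 952 + (-3 + (-23)² - 6*(-23)) = 952 + (-3 + 529 + 138) = 952 + 664 = 1616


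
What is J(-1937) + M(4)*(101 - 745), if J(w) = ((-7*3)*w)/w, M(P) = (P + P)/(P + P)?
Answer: -665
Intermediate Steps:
M(P) = 1 (M(P) = (2*P)/((2*P)) = (2*P)*(1/(2*P)) = 1)
J(w) = -21 (J(w) = (-21*w)/w = -21)
J(-1937) + M(4)*(101 - 745) = -21 + 1*(101 - 745) = -21 + 1*(-644) = -21 - 644 = -665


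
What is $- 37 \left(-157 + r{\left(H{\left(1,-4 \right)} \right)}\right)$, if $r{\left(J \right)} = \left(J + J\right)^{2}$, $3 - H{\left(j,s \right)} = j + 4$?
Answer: $5217$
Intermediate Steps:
$H{\left(j,s \right)} = -1 - j$ ($H{\left(j,s \right)} = 3 - \left(j + 4\right) = 3 - \left(4 + j\right) = -1 - j$)
$r{\left(J \right)} = 4 J^{2}$ ($r{\left(J \right)} = \left(2 J\right)^{2} = 4 J^{2}$)
$- 37 \left(-157 + r{\left(H{\left(1,-4 \right)} \right)}\right) = - 37 \left(-157 + 4 \left(-1 - 1\right)^{2}\right) = - 37 \left(-157 + 4 \left(-2\right)^{2}\right) = - 37 \left(-157 + 4 \cdot 4\right) = - 37 \left(-157 + 16\right) = \left(-37\right) \left(-141\right) = 5217$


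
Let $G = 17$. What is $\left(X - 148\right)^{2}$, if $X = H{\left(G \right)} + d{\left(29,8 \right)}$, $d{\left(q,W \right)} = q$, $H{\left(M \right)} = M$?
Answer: $10404$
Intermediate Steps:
$X = 46$ ($X = 17 + 29 = 46$)
$\left(X - 148\right)^{2} = \left(46 - 148\right)^{2} = \left(-102\right)^{2} = 10404$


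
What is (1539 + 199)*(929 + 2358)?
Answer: 5712806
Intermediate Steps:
(1539 + 199)*(929 + 2358) = 1738*3287 = 5712806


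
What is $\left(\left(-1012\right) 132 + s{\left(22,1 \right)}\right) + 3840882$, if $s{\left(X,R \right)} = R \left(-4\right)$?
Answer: $3707294$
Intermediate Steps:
$s{\left(X,R \right)} = - 4 R$
$\left(\left(-1012\right) 132 + s{\left(22,1 \right)}\right) + 3840882 = \left(\left(-1012\right) 132 - 4\right) + 3840882 = \left(-133584 - 4\right) + 3840882 = -133588 + 3840882 = 3707294$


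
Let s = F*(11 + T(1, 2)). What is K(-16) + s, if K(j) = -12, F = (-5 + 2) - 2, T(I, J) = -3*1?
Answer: -52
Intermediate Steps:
T(I, J) = -3
F = -5 (F = -3 - 2 = -5)
s = -40 (s = -5*(11 - 3) = -5*8 = -40)
K(-16) + s = -12 - 40 = -52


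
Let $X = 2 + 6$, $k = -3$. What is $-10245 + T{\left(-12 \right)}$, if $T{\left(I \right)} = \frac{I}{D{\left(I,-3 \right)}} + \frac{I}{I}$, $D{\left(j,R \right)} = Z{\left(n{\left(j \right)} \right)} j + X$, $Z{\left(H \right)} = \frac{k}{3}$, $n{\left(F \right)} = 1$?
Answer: $- \frac{51223}{5} \approx -10245.0$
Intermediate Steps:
$X = 8$
$Z{\left(H \right)} = -1$ ($Z{\left(H \right)} = - \frac{3}{3} = \left(-3\right) \frac{1}{3} = -1$)
$D{\left(j,R \right)} = 8 - j$ ($D{\left(j,R \right)} = - j + 8 = 8 - j$)
$T{\left(I \right)} = 1 + \frac{I}{8 - I}$ ($T{\left(I \right)} = \frac{I}{8 - I} + \frac{I}{I} = \frac{I}{8 - I} + 1 = 1 + \frac{I}{8 - I}$)
$-10245 + T{\left(-12 \right)} = -10245 - \frac{8}{-8 - 12} = -10245 - \frac{8}{-20} = -10245 - - \frac{2}{5} = -10245 + \frac{2}{5} = - \frac{51223}{5}$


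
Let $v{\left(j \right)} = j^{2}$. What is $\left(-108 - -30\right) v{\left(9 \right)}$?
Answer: $-6318$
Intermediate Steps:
$\left(-108 - -30\right) v{\left(9 \right)} = \left(-108 - -30\right) 9^{2} = \left(-108 + \left(-7 + 37\right)\right) 81 = \left(-108 + 30\right) 81 = \left(-78\right) 81 = -6318$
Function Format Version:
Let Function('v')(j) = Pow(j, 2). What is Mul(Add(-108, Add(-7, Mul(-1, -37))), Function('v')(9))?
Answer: -6318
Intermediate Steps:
Mul(Add(-108, Add(-7, Mul(-1, -37))), Function('v')(9)) = Mul(Add(-108, Add(-7, Mul(-1, -37))), Pow(9, 2)) = Mul(Add(-108, Add(-7, 37)), 81) = Mul(Add(-108, 30), 81) = Mul(-78, 81) = -6318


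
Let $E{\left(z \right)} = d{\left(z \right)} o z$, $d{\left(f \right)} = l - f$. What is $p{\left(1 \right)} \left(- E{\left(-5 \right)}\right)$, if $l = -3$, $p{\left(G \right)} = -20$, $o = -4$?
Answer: $800$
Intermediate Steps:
$d{\left(f \right)} = -3 - f$
$E{\left(z \right)} = z \left(12 + 4 z\right)$ ($E{\left(z \right)} = \left(-3 - z\right) \left(-4\right) z = \left(12 + 4 z\right) z = z \left(12 + 4 z\right)$)
$p{\left(1 \right)} \left(- E{\left(-5 \right)}\right) = - 20 \left(- 4 \left(-5\right) \left(3 - 5\right)\right) = - 20 \left(- 4 \left(-5\right) \left(-2\right)\right) = - 20 \left(\left(-1\right) 40\right) = \left(-20\right) \left(-40\right) = 800$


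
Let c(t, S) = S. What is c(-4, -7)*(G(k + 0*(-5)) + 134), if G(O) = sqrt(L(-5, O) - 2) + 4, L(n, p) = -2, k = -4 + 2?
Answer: -966 - 14*I ≈ -966.0 - 14.0*I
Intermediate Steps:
k = -2
G(O) = 4 + 2*I (G(O) = sqrt(-2 - 2) + 4 = sqrt(-4) + 4 = 2*I + 4 = 4 + 2*I)
c(-4, -7)*(G(k + 0*(-5)) + 134) = -7*((4 + 2*I) + 134) = -7*(138 + 2*I) = -966 - 14*I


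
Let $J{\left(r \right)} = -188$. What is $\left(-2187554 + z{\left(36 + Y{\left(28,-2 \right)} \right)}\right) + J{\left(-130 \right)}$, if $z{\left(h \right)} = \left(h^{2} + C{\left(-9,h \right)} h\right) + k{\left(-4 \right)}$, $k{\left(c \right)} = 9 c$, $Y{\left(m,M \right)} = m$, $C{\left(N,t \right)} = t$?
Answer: $-2179586$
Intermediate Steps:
$z{\left(h \right)} = -36 + 2 h^{2}$ ($z{\left(h \right)} = \left(h^{2} + h h\right) + 9 \left(-4\right) = \left(h^{2} + h^{2}\right) - 36 = 2 h^{2} - 36 = -36 + 2 h^{2}$)
$\left(-2187554 + z{\left(36 + Y{\left(28,-2 \right)} \right)}\right) + J{\left(-130 \right)} = \left(-2187554 - \left(36 - 2 \left(36 + 28\right)^{2}\right)\right) - 188 = \left(-2187554 - \left(36 - 2 \cdot 64^{2}\right)\right) - 188 = \left(-2187554 + \left(-36 + 2 \cdot 4096\right)\right) - 188 = \left(-2187554 + \left(-36 + 8192\right)\right) - 188 = \left(-2187554 + 8156\right) - 188 = -2179398 - 188 = -2179586$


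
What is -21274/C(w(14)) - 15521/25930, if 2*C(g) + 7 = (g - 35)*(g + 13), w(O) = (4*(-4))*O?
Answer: -975684061/708433530 ≈ -1.3772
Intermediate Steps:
w(O) = -16*O
C(g) = -7/2 + (-35 + g)*(13 + g)/2 (C(g) = -7/2 + ((g - 35)*(g + 13))/2 = -7/2 + ((-35 + g)*(13 + g))/2 = -7/2 + (-35 + g)*(13 + g)/2)
-21274/C(w(14)) - 15521/25930 = -21274/(-231 + (-16*14)²/2 - (-176)*14) - 15521/25930 = -21274/(-231 + (½)*(-224)² - 11*(-224)) - 15521*1/25930 = -21274/(-231 + (½)*50176 + 2464) - 15521/25930 = -21274/(-231 + 25088 + 2464) - 15521/25930 = -21274/27321 - 15521/25930 = -975684061/708433530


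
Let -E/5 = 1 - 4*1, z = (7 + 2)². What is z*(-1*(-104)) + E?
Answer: 8439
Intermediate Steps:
z = 81 (z = 9² = 81)
E = 15 (E = -5*(1 - 4*1) = -5*(1 - 4) = -5*(-3) = 15)
z*(-1*(-104)) + E = 81*(-1*(-104)) + 15 = 81*104 + 15 = 8424 + 15 = 8439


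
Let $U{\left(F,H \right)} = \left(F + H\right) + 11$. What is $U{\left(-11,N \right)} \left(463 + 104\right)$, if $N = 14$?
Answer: $7938$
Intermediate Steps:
$U{\left(F,H \right)} = 11 + F + H$
$U{\left(-11,N \right)} \left(463 + 104\right) = \left(11 - 11 + 14\right) \left(463 + 104\right) = 14 \cdot 567 = 7938$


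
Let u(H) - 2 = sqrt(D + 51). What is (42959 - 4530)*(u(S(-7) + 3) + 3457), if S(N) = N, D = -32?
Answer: 132925911 + 38429*sqrt(19) ≈ 1.3309e+8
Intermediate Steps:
u(H) = 2 + sqrt(19) (u(H) = 2 + sqrt(-32 + 51) = 2 + sqrt(19))
(42959 - 4530)*(u(S(-7) + 3) + 3457) = (42959 - 4530)*((2 + sqrt(19)) + 3457) = 38429*(3459 + sqrt(19)) = 132925911 + 38429*sqrt(19)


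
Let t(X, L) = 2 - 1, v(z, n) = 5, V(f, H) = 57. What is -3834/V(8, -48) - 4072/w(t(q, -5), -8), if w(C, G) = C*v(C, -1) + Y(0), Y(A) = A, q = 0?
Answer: -83758/95 ≈ -881.66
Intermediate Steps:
t(X, L) = 1
w(C, G) = 5*C (w(C, G) = C*5 + 0 = 5*C + 0 = 5*C)
-3834/V(8, -48) - 4072/w(t(q, -5), -8) = -3834/57 - 4072/(5*1) = -3834*1/57 - 4072/5 = -1278/19 - 4072*1/5 = -1278/19 - 4072/5 = -83758/95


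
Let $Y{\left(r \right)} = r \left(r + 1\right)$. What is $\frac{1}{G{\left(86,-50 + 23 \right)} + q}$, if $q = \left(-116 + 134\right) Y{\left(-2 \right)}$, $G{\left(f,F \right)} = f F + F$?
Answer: $- \frac{1}{2313} \approx -0.00043234$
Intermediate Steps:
$Y{\left(r \right)} = r \left(1 + r\right)$
$G{\left(f,F \right)} = F + F f$ ($G{\left(f,F \right)} = F f + F = F + F f$)
$q = 36$ ($q = \left(-116 + 134\right) \left(- 2 \left(1 - 2\right)\right) = 18 \left(\left(-2\right) \left(-1\right)\right) = 18 \cdot 2 = 36$)
$\frac{1}{G{\left(86,-50 + 23 \right)} + q} = \frac{1}{\left(-50 + 23\right) \left(1 + 86\right) + 36} = \frac{1}{\left(-27\right) 87 + 36} = \frac{1}{-2349 + 36} = \frac{1}{-2313} = - \frac{1}{2313}$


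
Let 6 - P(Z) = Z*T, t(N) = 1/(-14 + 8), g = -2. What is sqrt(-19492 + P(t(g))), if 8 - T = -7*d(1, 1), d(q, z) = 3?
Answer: I*sqrt(701322)/6 ≈ 139.57*I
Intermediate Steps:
T = 29 (T = 8 - (-7)*3 = 8 - 1*(-21) = 8 + 21 = 29)
t(N) = -1/6 (t(N) = 1/(-6) = -1/6)
P(Z) = 6 - 29*Z (P(Z) = 6 - Z*29 = 6 - 29*Z)
sqrt(-19492 + P(t(g))) = sqrt(-19492 + (6 - 29*(-1/6))) = sqrt(-19492 + (6 + 29/6)) = sqrt(-19492 + 65/6) = sqrt(-116887/6) = I*sqrt(701322)/6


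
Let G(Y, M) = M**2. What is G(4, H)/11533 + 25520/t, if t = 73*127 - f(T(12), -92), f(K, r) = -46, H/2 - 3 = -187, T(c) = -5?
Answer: 141460688/9768451 ≈ 14.481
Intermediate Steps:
H = -368 (H = 6 + 2*(-187) = 6 - 374 = -368)
t = 9317 (t = 73*127 - 1*(-46) = 9271 + 46 = 9317)
G(4, H)/11533 + 25520/t = (-368)**2/11533 + 25520/9317 = 135424*(1/11533) + 25520*(1/9317) = 135424/11533 + 2320/847 = 141460688/9768451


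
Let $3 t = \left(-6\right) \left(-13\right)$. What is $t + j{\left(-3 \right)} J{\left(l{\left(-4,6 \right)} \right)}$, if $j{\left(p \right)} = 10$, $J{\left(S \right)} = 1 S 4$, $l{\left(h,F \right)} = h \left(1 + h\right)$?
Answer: $506$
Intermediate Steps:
$J{\left(S \right)} = 4 S$ ($J{\left(S \right)} = S 4 = 4 S$)
$t = 26$ ($t = \frac{\left(-6\right) \left(-13\right)}{3} = \frac{1}{3} \cdot 78 = 26$)
$t + j{\left(-3 \right)} J{\left(l{\left(-4,6 \right)} \right)} = 26 + 10 \cdot 4 \left(- 4 \left(1 - 4\right)\right) = 26 + 10 \cdot 4 \left(\left(-4\right) \left(-3\right)\right) = 26 + 10 \cdot 4 \cdot 12 = 26 + 10 \cdot 48 = 26 + 480 = 506$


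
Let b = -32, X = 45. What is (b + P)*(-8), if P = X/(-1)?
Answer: 616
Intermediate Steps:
P = -45 (P = 45/(-1) = 45*(-1) = -45)
(b + P)*(-8) = (-32 - 45)*(-8) = -77*(-8) = 616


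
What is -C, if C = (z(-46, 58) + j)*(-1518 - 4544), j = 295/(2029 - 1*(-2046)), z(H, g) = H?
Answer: -226906722/815 ≈ -2.7841e+5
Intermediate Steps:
j = 59/815 (j = 295/(2029 + 2046) = 295/4075 = 295*(1/4075) = 59/815 ≈ 0.072393)
C = 226906722/815 (C = (-46 + 59/815)*(-1518 - 4544) = -37431/815*(-6062) = 226906722/815 ≈ 2.7841e+5)
-C = -1*226906722/815 = -226906722/815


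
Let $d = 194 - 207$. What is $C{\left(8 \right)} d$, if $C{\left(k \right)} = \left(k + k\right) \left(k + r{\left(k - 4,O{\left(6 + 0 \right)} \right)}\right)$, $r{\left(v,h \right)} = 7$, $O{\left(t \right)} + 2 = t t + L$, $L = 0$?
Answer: $-3120$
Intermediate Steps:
$O{\left(t \right)} = -2 + t^{2}$ ($O{\left(t \right)} = -2 + \left(t t + 0\right) = -2 + \left(t^{2} + 0\right) = -2 + t^{2}$)
$d = -13$
$C{\left(k \right)} = 2 k \left(7 + k\right)$ ($C{\left(k \right)} = \left(k + k\right) \left(k + 7\right) = 2 k \left(7 + k\right)$)
$C{\left(8 \right)} d = 2 \cdot 8 \left(7 + 8\right) \left(-13\right) = 2 \cdot 8 \cdot 15 \left(-13\right) = 240 \left(-13\right) = -3120$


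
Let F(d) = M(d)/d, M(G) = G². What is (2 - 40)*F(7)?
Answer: -266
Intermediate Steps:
F(d) = d (F(d) = d²/d = d)
(2 - 40)*F(7) = (2 - 40)*7 = -38*7 = -266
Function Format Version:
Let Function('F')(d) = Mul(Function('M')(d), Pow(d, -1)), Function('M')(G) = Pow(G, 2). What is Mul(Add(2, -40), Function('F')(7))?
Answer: -266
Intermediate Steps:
Function('F')(d) = d (Function('F')(d) = Mul(Pow(d, 2), Pow(d, -1)) = d)
Mul(Add(2, -40), Function('F')(7)) = Mul(Add(2, -40), 7) = Mul(-38, 7) = -266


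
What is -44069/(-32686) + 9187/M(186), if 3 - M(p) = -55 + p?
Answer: -147322725/2091904 ≈ -70.425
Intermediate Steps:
M(p) = 58 - p (M(p) = 3 - (-55 + p) = 3 + (55 - p) = 58 - p)
-44069/(-32686) + 9187/M(186) = -44069/(-32686) + 9187/(58 - 1*186) = -44069*(-1/32686) + 9187/(58 - 186) = 44069/32686 + 9187/(-128) = 44069/32686 + 9187*(-1/128) = 44069/32686 - 9187/128 = -147322725/2091904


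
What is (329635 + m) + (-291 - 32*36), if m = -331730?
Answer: -3538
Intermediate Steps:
(329635 + m) + (-291 - 32*36) = (329635 - 331730) + (-291 - 32*36) = -2095 + (-291 - 1152) = -2095 - 1443 = -3538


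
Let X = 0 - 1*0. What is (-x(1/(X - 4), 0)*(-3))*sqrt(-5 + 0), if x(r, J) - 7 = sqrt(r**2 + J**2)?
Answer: 87*I*sqrt(5)/4 ≈ 48.634*I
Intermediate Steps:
X = 0 (X = 0 + 0 = 0)
x(r, J) = 7 + sqrt(J**2 + r**2) (x(r, J) = 7 + sqrt(r**2 + J**2) = 7 + sqrt(J**2 + r**2))
(-x(1/(X - 4), 0)*(-3))*sqrt(-5 + 0) = (-(7 + sqrt(0**2 + (1/(0 - 4))**2))*(-3))*sqrt(-5 + 0) = (-(7 + sqrt(0 + (1/(-4))**2))*(-3))*sqrt(-5) = (-(7 + sqrt(0 + (-1/4)**2))*(-3))*(I*sqrt(5)) = (-(7 + sqrt(0 + 1/16))*(-3))*(I*sqrt(5)) = (-(7 + sqrt(1/16))*(-3))*(I*sqrt(5)) = (-(7 + 1/4)*(-3))*(I*sqrt(5)) = (-1*29/4*(-3))*(I*sqrt(5)) = (-29/4*(-3))*(I*sqrt(5)) = 87*(I*sqrt(5))/4 = 87*I*sqrt(5)/4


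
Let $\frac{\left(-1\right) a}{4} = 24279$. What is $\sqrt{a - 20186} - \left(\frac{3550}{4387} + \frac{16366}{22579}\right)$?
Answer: $- \frac{151953092}{99054073} + i \sqrt{117302} \approx -1.534 + 342.49 i$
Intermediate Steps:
$a = -97116$ ($a = \left(-4\right) 24279 = -97116$)
$\sqrt{a - 20186} - \left(\frac{3550}{4387} + \frac{16366}{22579}\right) = \sqrt{-97116 - 20186} - \left(\frac{3550}{4387} + \frac{16366}{22579}\right) = \sqrt{-117302} - \frac{151953092}{99054073} = i \sqrt{117302} - \frac{151953092}{99054073} = - \frac{151953092}{99054073} + i \sqrt{117302}$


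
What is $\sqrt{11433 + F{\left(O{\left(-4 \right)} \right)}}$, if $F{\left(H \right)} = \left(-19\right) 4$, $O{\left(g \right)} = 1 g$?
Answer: $\sqrt{11357} \approx 106.57$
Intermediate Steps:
$O{\left(g \right)} = g$
$F{\left(H \right)} = -76$
$\sqrt{11433 + F{\left(O{\left(-4 \right)} \right)}} = \sqrt{11433 - 76} = \sqrt{11357}$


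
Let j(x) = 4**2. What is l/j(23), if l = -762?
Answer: -381/8 ≈ -47.625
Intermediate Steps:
j(x) = 16
l/j(23) = -762/16 = -762*1/16 = -381/8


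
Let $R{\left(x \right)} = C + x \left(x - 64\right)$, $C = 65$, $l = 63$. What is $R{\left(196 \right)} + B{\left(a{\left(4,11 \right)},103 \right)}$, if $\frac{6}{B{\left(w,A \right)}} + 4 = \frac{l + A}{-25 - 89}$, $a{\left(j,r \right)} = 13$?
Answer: $\frac{8066065}{311} \approx 25936.0$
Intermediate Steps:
$B{\left(w,A \right)} = \frac{6}{- \frac{173}{38} - \frac{A}{114}}$ ($B{\left(w,A \right)} = \frac{6}{-4 + \frac{63 + A}{-25 - 89}} = \frac{6}{-4 + \frac{63 + A}{-114}} = \frac{6}{-4 + \left(63 + A\right) \left(- \frac{1}{114}\right)} = \frac{6}{-4 - \left(\frac{21}{38} + \frac{A}{114}\right)} = \frac{6}{- \frac{173}{38} - \frac{A}{114}}$)
$R{\left(x \right)} = 65 + x \left(-64 + x\right)$ ($R{\left(x \right)} = 65 + x \left(x - 64\right) = 65 + x \left(-64 + x\right)$)
$R{\left(196 \right)} + B{\left(a{\left(4,11 \right)},103 \right)} = \left(65 + 196^{2} - 12544\right) - \frac{684}{519 + 103} = \left(65 + 38416 - 12544\right) - \frac{684}{622} = 25937 - \frac{342}{311} = \frac{8066065}{311}$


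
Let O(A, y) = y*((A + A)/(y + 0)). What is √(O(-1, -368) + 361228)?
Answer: √361226 ≈ 601.02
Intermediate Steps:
O(A, y) = 2*A (O(A, y) = y*((2*A)/y) = y*(2*A/y) = 2*A)
√(O(-1, -368) + 361228) = √(2*(-1) + 361228) = √(-2 + 361228) = √361226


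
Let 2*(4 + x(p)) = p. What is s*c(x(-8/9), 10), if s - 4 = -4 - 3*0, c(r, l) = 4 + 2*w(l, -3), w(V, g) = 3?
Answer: 0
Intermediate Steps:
x(p) = -4 + p/2
c(r, l) = 10 (c(r, l) = 4 + 2*3 = 4 + 6 = 10)
s = 0 (s = 4 + (-4 - 3*0) = 4 + (-4 + 0) = 4 - 4 = 0)
s*c(x(-8/9), 10) = 0*10 = 0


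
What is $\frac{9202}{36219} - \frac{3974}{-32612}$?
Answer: $\frac{222014965}{590587014} \approx 0.37592$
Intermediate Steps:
$\frac{9202}{36219} - \frac{3974}{-32612} = 9202 \cdot \frac{1}{36219} - - \frac{1987}{16306} = \frac{9202}{36219} + \frac{1987}{16306} = \frac{222014965}{590587014}$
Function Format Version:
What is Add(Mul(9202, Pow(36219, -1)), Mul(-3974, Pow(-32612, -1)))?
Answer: Rational(222014965, 590587014) ≈ 0.37592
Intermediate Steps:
Add(Mul(9202, Pow(36219, -1)), Mul(-3974, Pow(-32612, -1))) = Add(Mul(9202, Rational(1, 36219)), Mul(-3974, Rational(-1, 32612))) = Add(Rational(9202, 36219), Rational(1987, 16306)) = Rational(222014965, 590587014)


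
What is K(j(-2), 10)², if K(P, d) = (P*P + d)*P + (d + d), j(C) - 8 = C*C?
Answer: 3489424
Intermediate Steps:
j(C) = 8 + C² (j(C) = 8 + C*C = 8 + C²)
K(P, d) = 2*d + P*(d + P²) (K(P, d) = (P² + d)*P + 2*d = (d + P²)*P + 2*d = P*(d + P²) + 2*d = 2*d + P*(d + P²))
K(j(-2), 10)² = ((8 + (-2)²)³ + 2*10 + (8 + (-2)²)*10)² = ((8 + 4)³ + 20 + (8 + 4)*10)² = (12³ + 20 + 12*10)² = (1728 + 20 + 120)² = 1868² = 3489424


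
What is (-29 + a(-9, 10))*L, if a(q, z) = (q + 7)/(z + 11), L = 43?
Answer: -26273/21 ≈ -1251.1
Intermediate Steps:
a(q, z) = (7 + q)/(11 + z)
(-29 + a(-9, 10))*L = (-29 + (7 - 9)/(11 + 10))*43 = (-29 - 2/21)*43 = -611/21*43 = -26273/21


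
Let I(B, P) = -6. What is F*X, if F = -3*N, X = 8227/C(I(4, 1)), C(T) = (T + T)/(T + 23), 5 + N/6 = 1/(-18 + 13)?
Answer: -5454501/5 ≈ -1.0909e+6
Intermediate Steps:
N = -156/5 (N = -30 + 6/(-18 + 13) = -30 + 6/(-5) = -30 + 6*(-⅕) = -30 - 6/5 = -156/5 ≈ -31.200)
C(T) = 2*T/(23 + T) (C(T) = (2*T)/(23 + T) = 2*T/(23 + T))
X = -139859/12 (X = 8227/((2*(-6)/(23 - 6))) = 8227/((2*(-6)/17)) = 8227/((2*(-6)*(1/17))) = 8227/(-12/17) = 8227*(-17/12) = -139859/12 ≈ -11655.)
F = 468/5 (F = -3*(-156/5) = 468/5 ≈ 93.600)
F*X = (468/5)*(-139859/12) = -5454501/5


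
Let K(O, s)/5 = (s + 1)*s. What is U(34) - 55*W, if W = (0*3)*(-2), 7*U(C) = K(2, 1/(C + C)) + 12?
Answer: 55833/32368 ≈ 1.7249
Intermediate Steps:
K(O, s) = 5*s*(1 + s) (K(O, s) = 5*((s + 1)*s) = 5*((1 + s)*s) = 5*(s*(1 + s)) = 5*s*(1 + s))
U(C) = 12/7 + 5*(1 + 1/(2*C))/(14*C) (U(C) = (5*(1 + 1/(C + C))/(C + C) + 12)/7 = (5*(1 + 1/(2*C))/((2*C)) + 12)/7 = (5*(1/(2*C))*(1 + 1/(2*C)) + 12)/7 = (5*(1 + 1/(2*C))/(2*C) + 12)/7 = (12 + 5*(1 + 1/(2*C))/(2*C))/7 = 12/7 + 5*(1 + 1/(2*C))/(14*C))
W = 0 (W = 0*(-2) = 0)
U(34) - 55*W = (1/28)*(5 + 10*34 + 48*34²)/34² - 55*0 = (1/28)*(1/1156)*(5 + 340 + 48*1156) - 1*0 = (1/28)*(1/1156)*(5 + 340 + 55488) + 0 = (1/28)*(1/1156)*55833 + 0 = 55833/32368 + 0 = 55833/32368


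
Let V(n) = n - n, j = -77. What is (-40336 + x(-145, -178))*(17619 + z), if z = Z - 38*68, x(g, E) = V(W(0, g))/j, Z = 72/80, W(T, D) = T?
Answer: -3032440312/5 ≈ -6.0649e+8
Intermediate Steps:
Z = 9/10 (Z = 72*(1/80) = 9/10 ≈ 0.90000)
V(n) = 0
x(g, E) = 0 (x(g, E) = 0/(-77) = 0*(-1/77) = 0)
z = -25831/10 (z = 9/10 - 38*68 = 9/10 - 2584 = -25831/10 ≈ -2583.1)
(-40336 + x(-145, -178))*(17619 + z) = (-40336 + 0)*(17619 - 25831/10) = -40336*150359/10 = -3032440312/5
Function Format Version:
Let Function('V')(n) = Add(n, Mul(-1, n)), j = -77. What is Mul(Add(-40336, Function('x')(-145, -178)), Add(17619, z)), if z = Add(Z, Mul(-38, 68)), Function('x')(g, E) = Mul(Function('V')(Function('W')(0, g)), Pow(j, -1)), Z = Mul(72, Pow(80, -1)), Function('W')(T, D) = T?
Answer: Rational(-3032440312, 5) ≈ -6.0649e+8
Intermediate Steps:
Z = Rational(9, 10) (Z = Mul(72, Rational(1, 80)) = Rational(9, 10) ≈ 0.90000)
Function('V')(n) = 0
Function('x')(g, E) = 0 (Function('x')(g, E) = Mul(0, Pow(-77, -1)) = Mul(0, Rational(-1, 77)) = 0)
z = Rational(-25831, 10) (z = Add(Rational(9, 10), Mul(-38, 68)) = Add(Rational(9, 10), -2584) = Rational(-25831, 10) ≈ -2583.1)
Mul(Add(-40336, Function('x')(-145, -178)), Add(17619, z)) = Mul(Add(-40336, 0), Add(17619, Rational(-25831, 10))) = Mul(-40336, Rational(150359, 10)) = Rational(-3032440312, 5)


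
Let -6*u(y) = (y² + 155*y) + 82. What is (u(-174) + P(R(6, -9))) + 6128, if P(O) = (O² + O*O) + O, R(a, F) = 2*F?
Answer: 18580/3 ≈ 6193.3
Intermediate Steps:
u(y) = -41/3 - 155*y/6 - y²/6 (u(y) = -((y² + 155*y) + 82)/6 = -(82 + y² + 155*y)/6 = -41/3 - 155*y/6 - y²/6)
P(O) = O + 2*O² (P(O) = (O² + O²) + O = 2*O² + O = O + 2*O²)
(u(-174) + P(R(6, -9))) + 6128 = ((-41/3 - 155/6*(-174) - ⅙*(-174)²) + (2*(-9))*(1 + 2*(2*(-9)))) + 6128 = ((-41/3 + 4495 - ⅙*30276) - 18*(1 + 2*(-18))) + 6128 = ((-41/3 + 4495 - 5046) - 18*(1 - 36)) + 6128 = (-1694/3 - 18*(-35)) + 6128 = (-1694/3 + 630) + 6128 = 196/3 + 6128 = 18580/3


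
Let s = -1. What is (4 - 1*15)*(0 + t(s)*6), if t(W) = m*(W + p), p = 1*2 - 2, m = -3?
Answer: -198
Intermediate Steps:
p = 0 (p = 2 - 2 = 0)
t(W) = -3*W (t(W) = -3*(W + 0) = -3*W)
(4 - 1*15)*(0 + t(s)*6) = (4 - 1*15)*(0 - 3*(-1)*6) = (4 - 15)*(0 + 3*6) = -11*(0 + 18) = -11*18 = -198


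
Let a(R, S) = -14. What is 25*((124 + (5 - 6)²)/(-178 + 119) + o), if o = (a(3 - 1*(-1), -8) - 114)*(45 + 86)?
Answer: -24735925/59 ≈ -4.1925e+5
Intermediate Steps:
o = -16768 (o = (-14 - 114)*(45 + 86) = -128*131 = -16768)
25*((124 + (5 - 6)²)/(-178 + 119) + o) = 25*((124 + (5 - 6)²)/(-178 + 119) - 16768) = 25*((124 + (-1)²)/(-59) - 16768) = 25*((124 + 1)*(-1/59) - 16768) = 25*(125*(-1/59) - 16768) = 25*(-125/59 - 16768) = 25*(-989437/59) = -24735925/59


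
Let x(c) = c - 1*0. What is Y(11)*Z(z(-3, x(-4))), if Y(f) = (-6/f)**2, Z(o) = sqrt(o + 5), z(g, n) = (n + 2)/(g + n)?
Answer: 36*sqrt(259)/847 ≈ 0.68402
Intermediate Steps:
x(c) = c (x(c) = c + 0 = c)
z(g, n) = (2 + n)/(g + n)
Z(o) = sqrt(5 + o)
Y(f) = 36/f**2
Y(11)*Z(z(-3, x(-4))) = (36/11**2)*sqrt(5 + (2 - 4)/(-3 - 4)) = (36*(1/121))*sqrt(5 - 2/(-7)) = 36*sqrt(5 - 1/7*(-2))/121 = 36*sqrt(5 + 2/7)/121 = 36*sqrt(37/7)/121 = 36*(sqrt(259)/7)/121 = 36*sqrt(259)/847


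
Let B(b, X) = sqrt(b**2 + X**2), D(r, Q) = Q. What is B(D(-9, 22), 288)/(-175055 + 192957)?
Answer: sqrt(20857)/8951 ≈ 0.016134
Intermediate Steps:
B(b, X) = sqrt(X**2 + b**2)
B(D(-9, 22), 288)/(-175055 + 192957) = sqrt(288**2 + 22**2)/(-175055 + 192957) = sqrt(82944 + 484)/17902 = sqrt(83428)*(1/17902) = (2*sqrt(20857))*(1/17902) = sqrt(20857)/8951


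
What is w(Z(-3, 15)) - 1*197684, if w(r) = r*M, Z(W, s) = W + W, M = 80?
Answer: -198164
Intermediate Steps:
Z(W, s) = 2*W
w(r) = 80*r (w(r) = r*80 = 80*r)
w(Z(-3, 15)) - 1*197684 = 80*(2*(-3)) - 1*197684 = 80*(-6) - 197684 = -480 - 197684 = -198164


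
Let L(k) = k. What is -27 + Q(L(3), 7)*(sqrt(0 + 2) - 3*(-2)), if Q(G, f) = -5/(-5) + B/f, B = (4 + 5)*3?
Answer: 15/7 + 34*sqrt(2)/7 ≈ 9.0119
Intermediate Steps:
B = 27 (B = 9*3 = 27)
Q(G, f) = 1 + 27/f (Q(G, f) = -5/(-5) + 27/f = -5*(-1/5) + 27/f = 1 + 27/f)
-27 + Q(L(3), 7)*(sqrt(0 + 2) - 3*(-2)) = -27 + ((27 + 7)/7)*(sqrt(0 + 2) - 3*(-2)) = -27 + ((1/7)*34)*(sqrt(2) + 6) = -27 + 34*(6 + sqrt(2))/7 = -27 + (204/7 + 34*sqrt(2)/7) = 15/7 + 34*sqrt(2)/7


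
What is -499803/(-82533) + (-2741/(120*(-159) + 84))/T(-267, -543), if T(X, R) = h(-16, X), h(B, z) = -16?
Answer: 50560633885/8361583296 ≈ 6.0468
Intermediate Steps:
T(X, R) = -16
-499803/(-82533) + (-2741/(120*(-159) + 84))/T(-267, -543) = -499803/(-82533) - 2741/(120*(-159) + 84)/(-16) = -499803*(-1/82533) - 2741/(-19080 + 84)*(-1/16) = 166601/27511 - 2741/(-18996)*(-1/16) = 166601/27511 - 2741*(-1/18996)*(-1/16) = 166601/27511 + (2741/18996)*(-1/16) = 166601/27511 - 2741/303936 = 50560633885/8361583296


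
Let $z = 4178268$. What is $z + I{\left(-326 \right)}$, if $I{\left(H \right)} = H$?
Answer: $4177942$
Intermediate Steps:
$z + I{\left(-326 \right)} = 4178268 - 326 = 4177942$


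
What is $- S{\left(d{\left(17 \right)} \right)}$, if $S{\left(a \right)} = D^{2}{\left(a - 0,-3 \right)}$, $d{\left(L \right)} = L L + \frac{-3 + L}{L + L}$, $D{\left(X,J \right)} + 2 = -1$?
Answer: $-9$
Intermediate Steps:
$D{\left(X,J \right)} = -3$ ($D{\left(X,J \right)} = -2 - 1 = -3$)
$d{\left(L \right)} = L^{2} + \frac{-3 + L}{2 L}$
$S{\left(a \right)} = 9$ ($S{\left(a \right)} = \left(-3\right)^{2} = 9$)
$- S{\left(d{\left(17 \right)} \right)} = \left(-1\right) 9 = -9$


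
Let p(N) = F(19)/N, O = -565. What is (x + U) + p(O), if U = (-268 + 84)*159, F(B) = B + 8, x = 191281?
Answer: 91544098/565 ≈ 1.6203e+5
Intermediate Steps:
F(B) = 8 + B
U = -29256 (U = -184*159 = -29256)
p(N) = 27/N (p(N) = (8 + 19)/N = 27/N)
(x + U) + p(O) = (191281 - 29256) + 27/(-565) = 162025 + 27*(-1/565) = 162025 - 27/565 = 91544098/565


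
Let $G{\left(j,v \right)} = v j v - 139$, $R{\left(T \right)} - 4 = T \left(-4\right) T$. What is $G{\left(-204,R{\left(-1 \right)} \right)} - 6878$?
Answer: $-7017$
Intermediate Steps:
$R{\left(T \right)} = 4 - 4 T^{2}$ ($R{\left(T \right)} = 4 + T \left(-4\right) T = 4 + - 4 T T = 4 - 4 T^{2}$)
$G{\left(j,v \right)} = -139 + j v^{2}$ ($G{\left(j,v \right)} = j v v - 139 = j v^{2} - 139 = -139 + j v^{2}$)
$G{\left(-204,R{\left(-1 \right)} \right)} - 6878 = \left(-139 - 204 \left(4 - 4 \left(-1\right)^{2}\right)^{2}\right) - 6878 = \left(-139 - 204 \left(4 - 4\right)^{2}\right) - 6878 = \left(-139 - 204 \cdot 0^{2}\right) - 6878 = \left(-139 - 0\right) - 6878 = \left(-139 + 0\right) - 6878 = -139 - 6878 = -7017$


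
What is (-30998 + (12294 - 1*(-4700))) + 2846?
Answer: -11158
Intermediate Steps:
(-30998 + (12294 - 1*(-4700))) + 2846 = (-30998 + (12294 + 4700)) + 2846 = (-30998 + 16994) + 2846 = -14004 + 2846 = -11158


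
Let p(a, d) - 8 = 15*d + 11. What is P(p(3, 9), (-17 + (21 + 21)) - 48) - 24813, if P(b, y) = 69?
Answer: -24744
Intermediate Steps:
p(a, d) = 19 + 15*d (p(a, d) = 8 + (15*d + 11) = 8 + (11 + 15*d) = 19 + 15*d)
P(p(3, 9), (-17 + (21 + 21)) - 48) - 24813 = 69 - 24813 = -24744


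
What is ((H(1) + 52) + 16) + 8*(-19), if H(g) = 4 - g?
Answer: -81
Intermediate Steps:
((H(1) + 52) + 16) + 8*(-19) = (((4 - 1*1) + 52) + 16) + 8*(-19) = (((4 - 1) + 52) + 16) - 152 = ((3 + 52) + 16) - 152 = (55 + 16) - 152 = 71 - 152 = -81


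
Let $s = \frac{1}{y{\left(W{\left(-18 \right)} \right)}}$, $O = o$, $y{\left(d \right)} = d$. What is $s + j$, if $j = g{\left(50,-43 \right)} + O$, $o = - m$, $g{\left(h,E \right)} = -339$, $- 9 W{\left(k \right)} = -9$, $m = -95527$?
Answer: $95189$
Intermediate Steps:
$W{\left(k \right)} = 1$ ($W{\left(k \right)} = \left(- \frac{1}{9}\right) \left(-9\right) = 1$)
$o = 95527$ ($o = \left(-1\right) \left(-95527\right) = 95527$)
$O = 95527$
$j = 95188$ ($j = -339 + 95527 = 95188$)
$s = 1$ ($s = 1^{-1} = 1$)
$s + j = 1 + 95188 = 95189$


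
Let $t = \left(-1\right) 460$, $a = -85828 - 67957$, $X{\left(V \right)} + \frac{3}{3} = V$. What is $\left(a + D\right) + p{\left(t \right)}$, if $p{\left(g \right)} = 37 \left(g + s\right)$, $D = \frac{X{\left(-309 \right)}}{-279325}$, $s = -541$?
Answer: $- \frac{10660270968}{55865} \approx -1.9082 \cdot 10^{5}$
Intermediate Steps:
$X{\left(V \right)} = -1 + V$
$a = -153785$ ($a = -85828 - 67957 = -153785$)
$D = \frac{62}{55865}$ ($D = \frac{-1 - 309}{-279325} = \left(-310\right) \left(- \frac{1}{279325}\right) = \frac{62}{55865} \approx 0.0011098$)
$t = -460$
$p{\left(g \right)} = -20017 + 37 g$ ($p{\left(g \right)} = 37 \left(g - 541\right) = 37 \left(-541 + g\right) = -20017 + 37 g$)
$\left(a + D\right) + p{\left(t \right)} = \left(-153785 + \frac{62}{55865}\right) + \left(-20017 + 37 \left(-460\right)\right) = - \frac{8591198963}{55865} - 37037 = - \frac{10660270968}{55865}$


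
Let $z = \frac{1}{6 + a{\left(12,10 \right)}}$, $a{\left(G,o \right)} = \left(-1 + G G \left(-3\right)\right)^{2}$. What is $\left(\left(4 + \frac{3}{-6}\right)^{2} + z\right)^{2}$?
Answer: $\frac{84405727933081}{562470000400} \approx 150.06$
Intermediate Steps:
$a{\left(G,o \right)} = \left(-1 - 3 G^{2}\right)^{2}$ ($a{\left(G,o \right)} = \left(-1 + G^{2} \left(-3\right)\right)^{2} = \left(-1 - 3 G^{2}\right)^{2}$)
$z = \frac{1}{187495}$ ($z = \frac{1}{6 + \left(1 + 3 \cdot 12^{2}\right)^{2}} = \frac{1}{6 + \left(1 + 3 \cdot 144\right)^{2}} = \frac{1}{6 + \left(1 + 432\right)^{2}} = \frac{1}{6 + 433^{2}} = \frac{1}{6 + 187489} = \frac{1}{187495} \approx 5.3335 \cdot 10^{-6}$)
$\left(\left(4 + \frac{3}{-6}\right)^{2} + z\right)^{2} = \left(\left(4 + \frac{3}{-6}\right)^{2} + \frac{1}{187495}\right)^{2} = \left(\left(4 + 3 \left(- \frac{1}{6}\right)\right)^{2} + \frac{1}{187495}\right)^{2} = \left(\left(4 - \frac{1}{2}\right)^{2} + \frac{1}{187495}\right)^{2} = \left(\left(\frac{7}{2}\right)^{2} + \frac{1}{187495}\right)^{2} = \left(\frac{49}{4} + \frac{1}{187495}\right)^{2} = \left(\frac{9187259}{749980}\right)^{2} = \frac{84405727933081}{562470000400}$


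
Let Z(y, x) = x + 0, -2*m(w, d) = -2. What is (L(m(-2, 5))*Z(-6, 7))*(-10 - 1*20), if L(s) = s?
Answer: -210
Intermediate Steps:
m(w, d) = 1 (m(w, d) = -½*(-2) = 1)
Z(y, x) = x
(L(m(-2, 5))*Z(-6, 7))*(-10 - 1*20) = (1*7)*(-10 - 1*20) = 7*(-10 - 20) = 7*(-30) = -210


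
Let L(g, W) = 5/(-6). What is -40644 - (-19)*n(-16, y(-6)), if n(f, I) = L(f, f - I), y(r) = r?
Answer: -243959/6 ≈ -40660.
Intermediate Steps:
L(g, W) = -5/6 (L(g, W) = 5*(-1/6) = -5/6)
n(f, I) = -5/6
-40644 - (-19)*n(-16, y(-6)) = -40644 - (-19)*(-5)/6 = -40644 - 1*95/6 = -40644 - 95/6 = -243959/6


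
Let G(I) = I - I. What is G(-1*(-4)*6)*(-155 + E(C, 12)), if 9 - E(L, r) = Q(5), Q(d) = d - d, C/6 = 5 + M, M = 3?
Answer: 0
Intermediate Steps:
G(I) = 0
C = 48 (C = 6*(5 + 3) = 6*8 = 48)
Q(d) = 0
E(L, r) = 9 (E(L, r) = 9 - 1*0 = 9 + 0 = 9)
G(-1*(-4)*6)*(-155 + E(C, 12)) = 0*(-155 + 9) = 0*(-146) = 0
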